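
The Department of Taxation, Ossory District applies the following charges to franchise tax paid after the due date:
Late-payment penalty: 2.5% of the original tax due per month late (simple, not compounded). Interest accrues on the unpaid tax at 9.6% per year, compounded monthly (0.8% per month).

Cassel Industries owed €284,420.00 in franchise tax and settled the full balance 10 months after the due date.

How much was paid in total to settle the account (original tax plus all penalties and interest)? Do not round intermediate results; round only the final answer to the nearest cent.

€379,115.45

Late-payment penalty: 10 × 2.5% × €284,420.00 = €71,105.00
Interest: €284,420.00 × ((1 + 0.008)^10 − 1) = €284,420.00 × 0.0829423… = €23,590.4514…
Total = €284,420.00 + €71,105.0000 + €23,590.4514… = €379,115.45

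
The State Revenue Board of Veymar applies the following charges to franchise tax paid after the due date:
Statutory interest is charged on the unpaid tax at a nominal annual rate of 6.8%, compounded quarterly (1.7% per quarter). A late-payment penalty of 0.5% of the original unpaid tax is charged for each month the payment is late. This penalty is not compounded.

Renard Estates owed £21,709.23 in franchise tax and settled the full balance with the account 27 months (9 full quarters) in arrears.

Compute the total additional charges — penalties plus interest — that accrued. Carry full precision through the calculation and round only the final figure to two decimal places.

£6,487.31

Late-payment penalty: 27 × 0.5% × £21,709.23 = £2,930.75…
Interest: £21,709.23 × ((1 + 0.017)^9 − 1) = £21,709.23 × 0.1638274… = £3,556.5666…
Penalties + interest = £2,930.7461… + £3,556.5666… = £6,487.31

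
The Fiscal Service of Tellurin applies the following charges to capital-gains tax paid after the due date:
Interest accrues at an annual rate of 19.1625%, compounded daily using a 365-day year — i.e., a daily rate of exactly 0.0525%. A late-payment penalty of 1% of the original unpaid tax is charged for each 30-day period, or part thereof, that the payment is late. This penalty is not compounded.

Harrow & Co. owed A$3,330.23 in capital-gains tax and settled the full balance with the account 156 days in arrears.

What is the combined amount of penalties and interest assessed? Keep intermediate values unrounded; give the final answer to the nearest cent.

Penalty periods: ⌈156/30⌉ = 6; penalty = 6 × 1% × A$3,330.23 = A$199.81…
Interest: A$3,330.23 × ((1 + 0.000525)^156 − 1) = A$3,330.23 × 0.08532394… = A$284.1484…
Penalties + interest = A$199.8138 + A$284.1484… = A$483.96

A$483.96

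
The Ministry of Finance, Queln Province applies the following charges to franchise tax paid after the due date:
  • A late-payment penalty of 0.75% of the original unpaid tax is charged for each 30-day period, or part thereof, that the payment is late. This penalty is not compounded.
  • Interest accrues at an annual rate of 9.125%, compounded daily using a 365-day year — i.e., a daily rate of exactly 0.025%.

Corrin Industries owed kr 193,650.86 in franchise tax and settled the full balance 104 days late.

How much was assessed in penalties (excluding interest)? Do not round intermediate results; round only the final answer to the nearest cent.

kr 5,809.53

Penalty periods: ⌈104/30⌉ = 4; penalty = 4 × 0.75% × kr 193,650.86 = kr 5,809.53…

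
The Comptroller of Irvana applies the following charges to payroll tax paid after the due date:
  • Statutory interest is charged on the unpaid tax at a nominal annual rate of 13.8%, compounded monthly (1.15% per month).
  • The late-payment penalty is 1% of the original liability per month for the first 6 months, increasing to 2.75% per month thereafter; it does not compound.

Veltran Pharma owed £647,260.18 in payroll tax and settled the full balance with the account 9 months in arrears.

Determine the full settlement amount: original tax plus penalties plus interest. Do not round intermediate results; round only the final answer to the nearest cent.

£809,651.92

Penalty, months 1–6: 6 × 1% × £647,260.18 = £38,835.61…
Penalty, months 7–9: 3 × 2.75% × £647,260.18 = £53,398.96…
Interest: £647,260.18 × ((1 + 0.0115)^9 − 1) = £647,260.18 × 0.1083910… = £70,157.1670…
Total = £647,260.18 + £92,234.5757… + £70,157.1670… = £809,651.92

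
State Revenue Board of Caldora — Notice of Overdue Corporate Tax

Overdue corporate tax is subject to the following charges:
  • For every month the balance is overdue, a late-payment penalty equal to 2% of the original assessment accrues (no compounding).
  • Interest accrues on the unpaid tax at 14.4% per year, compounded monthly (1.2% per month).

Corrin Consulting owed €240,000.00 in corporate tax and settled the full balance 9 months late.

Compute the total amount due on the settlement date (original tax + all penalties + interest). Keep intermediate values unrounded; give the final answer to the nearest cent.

€310,399.63

Late-payment penalty: 9 × 2% × €240,000.00 = €43,200.00
Interest: €240,000.00 × ((1 + 0.012)^9 − 1) = €240,000.00 × 0.1133318… = €27,199.6311…
Total = €240,000.00 + €43,200.0000 + €27,199.6311… = €310,399.63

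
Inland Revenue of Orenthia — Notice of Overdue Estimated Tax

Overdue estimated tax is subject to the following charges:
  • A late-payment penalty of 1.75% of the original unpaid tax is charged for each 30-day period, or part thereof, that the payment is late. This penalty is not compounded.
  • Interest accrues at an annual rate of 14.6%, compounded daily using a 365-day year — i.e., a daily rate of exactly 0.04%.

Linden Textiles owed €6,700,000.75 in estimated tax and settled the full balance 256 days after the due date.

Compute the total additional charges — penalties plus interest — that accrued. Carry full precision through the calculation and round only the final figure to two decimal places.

Penalty periods: ⌈256/30⌉ = 9; penalty = 9 × 1.75% × €6,700,000.75 = €1,055,250.12…
Interest: €6,700,000.75 × ((1 + 0.0004)^256 − 1) = €6,700,000.75 × 0.10780383… = €722,285.7533…
Penalties + interest = €1,055,250.1181… + €722,285.7533… = €1,777,535.87

€1,777,535.87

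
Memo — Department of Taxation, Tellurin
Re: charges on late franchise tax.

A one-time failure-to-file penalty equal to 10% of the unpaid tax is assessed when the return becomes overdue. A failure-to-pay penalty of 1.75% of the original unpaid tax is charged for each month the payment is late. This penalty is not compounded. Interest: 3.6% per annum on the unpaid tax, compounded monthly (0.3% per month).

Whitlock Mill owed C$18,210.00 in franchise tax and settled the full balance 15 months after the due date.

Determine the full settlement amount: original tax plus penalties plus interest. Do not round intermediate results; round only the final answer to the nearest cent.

C$25,648.01

Failure-to-file penalty: 10% × C$18,210.00 = C$1,821.00
Failure-to-pay penalty = 1.75% × C$18,210.00 × 15 mo = C$4,780.13…
Interest: C$18,210.00 × ((1 + 0.003)^15 − 1) = C$18,210.00 × 0.0459574… = C$836.8842…
Total = C$18,210.00 + C$6,601.1250 + C$836.8842… = C$25,648.01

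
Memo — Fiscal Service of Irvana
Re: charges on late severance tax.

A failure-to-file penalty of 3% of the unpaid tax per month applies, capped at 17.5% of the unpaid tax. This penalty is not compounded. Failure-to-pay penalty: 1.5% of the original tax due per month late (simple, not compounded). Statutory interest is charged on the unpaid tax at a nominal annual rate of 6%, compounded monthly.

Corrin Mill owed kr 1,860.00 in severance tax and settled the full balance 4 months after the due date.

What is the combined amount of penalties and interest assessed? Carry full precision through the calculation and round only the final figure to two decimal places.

Failure-to-file: 4 × 3% × kr 1,860.00 = kr 223.20 (under the 17.5% cap)
Failure-to-pay penalty: 4 × 1.5% × kr 1,860.00 = kr 111.60
Interest (6%/yr ÷ 12 = 0.5%/month): kr 1,860.00 × ((1 + 0.005)^4 − 1) = kr 37.4799…
Penalties + interest = kr 334.8000 + kr 37.4799… = kr 372.28

kr 372.28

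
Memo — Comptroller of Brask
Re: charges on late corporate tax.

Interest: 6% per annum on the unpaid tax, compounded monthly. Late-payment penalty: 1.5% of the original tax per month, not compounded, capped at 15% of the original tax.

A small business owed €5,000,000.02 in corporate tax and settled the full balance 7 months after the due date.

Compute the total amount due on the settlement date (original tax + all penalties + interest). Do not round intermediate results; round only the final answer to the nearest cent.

€5,702,647.01

Penalty: 7 × 1.5% × €5,000,000.02 = €525,000.00… (below the 15% cap of €750,000.00…)
Interest (6%/yr ÷ 12 = 0.5%/month): €5,000,000.02 × ((1 + 0.005)^7 − 1) = €177,646.9854…
Total = €5,000,000.02 + €525,000.0021 + €177,646.9854… = €5,702,647.01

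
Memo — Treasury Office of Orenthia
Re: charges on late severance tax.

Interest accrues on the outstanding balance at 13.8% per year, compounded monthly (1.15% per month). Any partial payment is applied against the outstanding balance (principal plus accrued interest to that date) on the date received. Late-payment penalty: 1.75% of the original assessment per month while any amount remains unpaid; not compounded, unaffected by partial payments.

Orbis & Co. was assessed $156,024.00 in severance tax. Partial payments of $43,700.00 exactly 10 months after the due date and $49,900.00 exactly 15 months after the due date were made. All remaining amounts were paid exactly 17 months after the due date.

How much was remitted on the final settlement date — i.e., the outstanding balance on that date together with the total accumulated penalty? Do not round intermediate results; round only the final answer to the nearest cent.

Balance at month 10: $156,024.0000 × (1 + 0.0115)^10 = $174,924.3540…
After $43,700.00 payment: $174,924.3540… − $43,700.00 = $131,224.3540…
Balance at month 15: $131,224.3540… × (1 + 0.0115)^5 = $138,945.3059…
After $49,900.00 payment: $138,945.3059… − $49,900.00 = $89,045.3059…
Balance at month 17: $89,045.3059… × (1 + 0.0115)^2 = $91,105.1241…
Penalty: 17 × 1.75% × $156,024.00 = $46,417.14
Final settlement = outstanding balance + penalty = $91,105.1241… + $46,417.14 = $137,522.26

$137,522.26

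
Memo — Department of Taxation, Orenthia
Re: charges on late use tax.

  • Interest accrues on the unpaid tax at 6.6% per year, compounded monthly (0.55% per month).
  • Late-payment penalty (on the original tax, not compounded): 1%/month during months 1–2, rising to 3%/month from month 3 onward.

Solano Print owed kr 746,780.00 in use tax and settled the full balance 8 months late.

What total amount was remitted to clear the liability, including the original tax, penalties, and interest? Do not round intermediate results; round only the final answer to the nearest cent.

Penalty, months 1–2: 2 × 1% × kr 746,780.00 = kr 14,935.60
Penalty, months 3–8: 6 × 3% × kr 746,780.00 = kr 134,420.40
Interest: kr 746,780.00 × ((1 + 0.0055)^8 − 1) = kr 746,780.00 × 0.0448564… = kr 33,497.8485…
Total = kr 746,780.00 + kr 149,356.0000 + kr 33,497.8485… = kr 929,633.85

kr 929,633.85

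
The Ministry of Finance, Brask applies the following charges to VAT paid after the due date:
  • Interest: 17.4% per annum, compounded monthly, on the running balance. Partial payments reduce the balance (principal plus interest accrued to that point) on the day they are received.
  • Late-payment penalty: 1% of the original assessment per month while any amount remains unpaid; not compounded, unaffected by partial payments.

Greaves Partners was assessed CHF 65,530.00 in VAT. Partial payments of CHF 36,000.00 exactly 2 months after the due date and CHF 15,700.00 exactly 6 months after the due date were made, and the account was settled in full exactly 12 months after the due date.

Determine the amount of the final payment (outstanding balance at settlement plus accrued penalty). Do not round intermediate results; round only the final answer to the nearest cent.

CHF 27,060.07

Monthly rate = 17.4% ÷ 12 = 1.45%
Balance at month 2: CHF 65,530.0000 × (1 + 0.0145)^2 = CHF 67,444.1477…
After CHF 36,000.00 payment: CHF 67,444.1477… − CHF 36,000.00 = CHF 31,444.1477…
Balance at month 6: CHF 31,444.1477… × (1 + 0.0145)^4 = CHF 33,307.9599…
After CHF 15,700.00 payment: CHF 33,307.9599… − CHF 15,700.00 = CHF 17,607.9599…
Balance at month 12: CHF 17,607.9599… × (1 + 0.0145)^6 = CHF 19,196.4688…
Penalty: 12 × 1% × CHF 65,530.00 = CHF 7,863.60
Final settlement = outstanding balance + penalty = CHF 19,196.4688… + CHF 7,863.60 = CHF 27,060.07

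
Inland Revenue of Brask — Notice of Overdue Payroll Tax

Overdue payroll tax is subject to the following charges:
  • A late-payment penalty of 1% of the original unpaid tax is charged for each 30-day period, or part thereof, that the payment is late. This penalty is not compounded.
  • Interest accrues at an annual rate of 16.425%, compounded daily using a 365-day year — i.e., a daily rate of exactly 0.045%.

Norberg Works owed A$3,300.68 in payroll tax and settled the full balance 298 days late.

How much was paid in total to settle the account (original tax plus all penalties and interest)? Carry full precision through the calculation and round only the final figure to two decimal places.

A$4,104.31

Penalty periods: ⌈298/30⌉ = 10; penalty = 10 × 1% × A$3,300.68 = A$330.07…
Interest: A$3,300.68 × ((1 + 0.00045)^298 − 1) = A$3,300.68 × 0.14347267… = A$473.5574…
Total = A$3,300.68 + A$330.0680 + A$473.5574… = A$4,104.31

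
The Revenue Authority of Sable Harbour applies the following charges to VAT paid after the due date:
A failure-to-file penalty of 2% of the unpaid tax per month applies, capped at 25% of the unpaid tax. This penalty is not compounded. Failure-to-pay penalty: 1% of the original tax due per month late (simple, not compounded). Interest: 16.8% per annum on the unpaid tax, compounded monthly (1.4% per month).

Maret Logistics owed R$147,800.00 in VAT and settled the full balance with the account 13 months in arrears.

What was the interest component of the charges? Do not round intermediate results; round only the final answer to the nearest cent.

Interest: R$147,800.00 × ((1 + 0.014)^13 − 1) = R$147,800.00 × 0.1981010… = R$29,279.3214…

R$29,279.32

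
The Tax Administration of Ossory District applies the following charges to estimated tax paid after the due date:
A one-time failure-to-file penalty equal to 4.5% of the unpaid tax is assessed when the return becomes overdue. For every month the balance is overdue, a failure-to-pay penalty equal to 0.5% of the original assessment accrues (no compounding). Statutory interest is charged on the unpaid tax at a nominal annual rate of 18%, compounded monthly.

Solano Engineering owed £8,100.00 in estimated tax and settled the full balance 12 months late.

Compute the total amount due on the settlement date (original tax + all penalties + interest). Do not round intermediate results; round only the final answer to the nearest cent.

Failure-to-file penalty: 4.5% × £8,100.00 = £364.50
Failure-to-pay penalty: 12 × 0.5% × £8,100.00 = £486.00
Interest (18%/yr ÷ 12 = 1.5%/month): £8,100.00 × ((1 + 0.015)^12 − 1) = £1,584.5072…
Total = £8,100.00 + £850.5000 + £1,584.5072… = £10,535.01

£10,535.01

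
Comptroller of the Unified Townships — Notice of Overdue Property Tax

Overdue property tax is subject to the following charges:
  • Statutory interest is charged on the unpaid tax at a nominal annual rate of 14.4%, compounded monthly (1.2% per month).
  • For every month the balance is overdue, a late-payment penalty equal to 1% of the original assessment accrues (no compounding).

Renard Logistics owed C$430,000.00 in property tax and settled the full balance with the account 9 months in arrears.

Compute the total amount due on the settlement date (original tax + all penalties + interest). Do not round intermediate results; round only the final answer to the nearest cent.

C$517,432.67

Late-payment penalty = 1% × C$430,000.00 × 9 mo = C$38,700.00
Interest: C$430,000.00 × ((1 + 0.012)^9 − 1) = C$430,000.00 × 0.1133318… = C$48,732.6724…
Total = C$430,000.00 + C$38,700.0000 + C$48,732.6724… = C$517,432.67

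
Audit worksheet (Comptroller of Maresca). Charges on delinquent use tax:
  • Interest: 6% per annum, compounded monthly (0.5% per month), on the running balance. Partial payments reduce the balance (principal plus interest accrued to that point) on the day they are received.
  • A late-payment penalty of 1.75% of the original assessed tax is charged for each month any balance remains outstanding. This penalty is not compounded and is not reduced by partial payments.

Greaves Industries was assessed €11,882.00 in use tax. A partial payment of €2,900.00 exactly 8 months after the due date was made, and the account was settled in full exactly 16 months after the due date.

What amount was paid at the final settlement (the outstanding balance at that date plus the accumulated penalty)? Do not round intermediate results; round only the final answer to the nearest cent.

Balance at month 8: €11,882.0000 × (1 + 0.005)^8 = €12,365.6811…
After €2,900.00 payment: €12,365.6811… − €2,900.00 = €9,465.6811…
Balance at month 16: €9,465.6811… × (1 + 0.005)^8 = €9,851.0010…
Penalty: 16 × 1.75% × €11,882.00 = €3,326.96
Final settlement = outstanding balance + penalty = €9,851.0010… + €3,326.96 = €13,177.96

€13,177.96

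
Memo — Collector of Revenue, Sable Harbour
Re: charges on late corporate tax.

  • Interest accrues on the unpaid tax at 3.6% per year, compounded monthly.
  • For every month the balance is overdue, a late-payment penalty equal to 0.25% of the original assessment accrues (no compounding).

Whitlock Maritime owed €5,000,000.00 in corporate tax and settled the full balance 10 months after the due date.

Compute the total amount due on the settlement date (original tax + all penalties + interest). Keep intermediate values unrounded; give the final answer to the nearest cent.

Late-payment penalty: 10 × 0.25% × €5,000,000.00 = €125,000.00
Interest (3.6%/yr ÷ 12 = 0.3%/month): €5,000,000.00 × ((1 + 0.003)^10 − 1) = €152,041.2854…
Total = €5,000,000.00 + €125,000.0000 + €152,041.2854… = €5,277,041.29

€5,277,041.29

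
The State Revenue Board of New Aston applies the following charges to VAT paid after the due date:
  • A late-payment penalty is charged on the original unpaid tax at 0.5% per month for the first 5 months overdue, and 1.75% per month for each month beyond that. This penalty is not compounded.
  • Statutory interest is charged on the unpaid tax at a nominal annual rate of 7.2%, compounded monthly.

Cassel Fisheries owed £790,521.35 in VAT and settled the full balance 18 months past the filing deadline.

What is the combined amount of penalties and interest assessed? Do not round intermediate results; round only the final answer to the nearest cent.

Penalty, months 1–5: 5 × 0.5% × £790,521.35 = £19,763.03…
Penalty, months 6–18: 13 × 1.75% × £790,521.35 = £179,843.61…
Interest (7.2%/yr ÷ 12 = 0.6%/month): £790,521.35 × ((1 + 0.006)^18 − 1) = £89,873.0199…
Penalties + interest = £199,606.6409… + £89,873.0199… = £289,479.66

£289,479.66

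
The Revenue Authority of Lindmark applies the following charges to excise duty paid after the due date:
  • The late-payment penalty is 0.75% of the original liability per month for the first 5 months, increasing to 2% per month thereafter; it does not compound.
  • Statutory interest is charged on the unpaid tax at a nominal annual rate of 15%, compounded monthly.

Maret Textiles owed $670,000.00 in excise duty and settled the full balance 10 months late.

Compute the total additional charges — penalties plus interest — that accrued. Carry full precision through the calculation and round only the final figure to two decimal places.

Penalty, months 1–5: 5 × 0.75% × $670,000.00 = $25,125.00
Penalty, months 6–10: 5 × 2% × $670,000.00 = $67,000.00
Interest (15%/yr ÷ 12 = 1.25%/month): $670,000.00 × ((1 + 0.0125)^10 − 1) = $88,621.4559…
Penalties + interest = $92,125.0000 + $88,621.4559… = $180,746.46

$180,746.46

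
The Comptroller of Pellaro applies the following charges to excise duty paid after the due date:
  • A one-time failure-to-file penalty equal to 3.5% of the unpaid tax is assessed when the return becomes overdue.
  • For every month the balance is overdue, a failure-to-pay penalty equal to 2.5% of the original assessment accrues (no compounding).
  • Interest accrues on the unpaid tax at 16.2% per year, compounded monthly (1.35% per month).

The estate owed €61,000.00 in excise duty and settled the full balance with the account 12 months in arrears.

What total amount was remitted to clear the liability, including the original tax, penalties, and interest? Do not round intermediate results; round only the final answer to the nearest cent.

€92,084.78

Failure-to-file penalty: 3.5% × €61,000.00 = €2,135.00
Failure-to-pay penalty = 2.5% × €61,000.00 × 12 mo = €18,300.00
Interest: €61,000.00 × ((1 + 0.0135)^12 − 1) = €61,000.00 × 0.1745866… = €10,649.7817…
Total = €61,000.00 + €20,435.0000 + €10,649.7817… = €92,084.78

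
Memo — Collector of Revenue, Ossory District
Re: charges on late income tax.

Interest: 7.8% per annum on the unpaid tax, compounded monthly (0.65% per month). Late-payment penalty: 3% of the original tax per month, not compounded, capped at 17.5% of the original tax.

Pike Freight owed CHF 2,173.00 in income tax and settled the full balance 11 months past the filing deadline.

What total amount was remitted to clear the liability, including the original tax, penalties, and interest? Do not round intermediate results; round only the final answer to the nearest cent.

Penalty (uncapped): 11 × 3% × CHF 2,173.00 = CHF 717.09; cap = 17.5% × CHF 2,173.00 = CHF 380.28… → penalty = CHF 380.28…
Interest: CHF 2,173.00 × ((1 + 0.0065)^11 − 1) = CHF 2,173.00 × 0.0738697… = CHF 160.5188…
Total = CHF 2,173.00 + CHF 380.2750 + CHF 160.5188… = CHF 2,713.79

CHF 2,713.79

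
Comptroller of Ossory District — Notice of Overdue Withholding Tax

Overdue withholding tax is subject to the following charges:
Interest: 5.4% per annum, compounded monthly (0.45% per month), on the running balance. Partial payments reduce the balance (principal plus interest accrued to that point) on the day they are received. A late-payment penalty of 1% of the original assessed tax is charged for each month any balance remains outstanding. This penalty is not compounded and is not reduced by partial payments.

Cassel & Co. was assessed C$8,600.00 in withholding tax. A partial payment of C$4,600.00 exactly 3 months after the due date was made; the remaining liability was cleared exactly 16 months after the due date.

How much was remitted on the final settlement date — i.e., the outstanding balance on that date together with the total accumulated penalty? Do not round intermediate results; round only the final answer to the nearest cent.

Balance at month 3: C$8,600.0000 × (1 + 0.0045)^3 = C$8,716.6232…
After C$4,600.00 payment: C$8,716.6232… − C$4,600.00 = C$4,116.6232…
Balance at month 16: C$4,116.6232… × (1 + 0.0045)^13 = C$4,364.0564…
Penalty: 16 × 1% × C$8,600.00 = C$1,376.00
Final settlement = outstanding balance + penalty = C$4,364.0564… + C$1,376.00 = C$5,740.06

C$5,740.06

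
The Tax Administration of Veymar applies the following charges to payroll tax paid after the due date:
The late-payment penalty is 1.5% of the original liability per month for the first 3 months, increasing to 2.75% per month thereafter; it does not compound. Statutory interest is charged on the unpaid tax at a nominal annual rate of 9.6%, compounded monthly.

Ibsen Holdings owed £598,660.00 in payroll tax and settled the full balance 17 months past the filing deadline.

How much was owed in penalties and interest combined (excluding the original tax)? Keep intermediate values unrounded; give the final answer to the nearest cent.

£344,266.69

Penalty, months 1–3: 3 × 1.5% × £598,660.00 = £26,939.70
Penalty, months 4–17: 14 × 2.75% × £598,660.00 = £230,484.10
Interest (9.6%/yr ÷ 12 = 0.8%/month): £598,660.00 × ((1 + 0.008)^17 − 1) = £86,842.8855…
Penalties + interest = £257,423.8000 + £86,842.8855… = £344,266.69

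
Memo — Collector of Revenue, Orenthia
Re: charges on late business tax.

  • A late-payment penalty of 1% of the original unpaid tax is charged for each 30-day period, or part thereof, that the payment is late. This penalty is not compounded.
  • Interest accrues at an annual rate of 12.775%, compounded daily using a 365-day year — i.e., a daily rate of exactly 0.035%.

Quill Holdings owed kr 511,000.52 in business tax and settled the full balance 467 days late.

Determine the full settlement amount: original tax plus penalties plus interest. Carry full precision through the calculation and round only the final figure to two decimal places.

kr 683,479.96

Penalty periods: ⌈467/30⌉ = 16; penalty = 16 × 1% × kr 511,000.52 = kr 81,760.08…
Interest: kr 511,000.52 × ((1 + 0.00035)^467 − 1) = kr 511,000.52 × 0.17753280… = kr 90,719.3536…
Total = kr 511,000.52 + kr 81,760.0832 + kr 90,719.3536… = kr 683,479.96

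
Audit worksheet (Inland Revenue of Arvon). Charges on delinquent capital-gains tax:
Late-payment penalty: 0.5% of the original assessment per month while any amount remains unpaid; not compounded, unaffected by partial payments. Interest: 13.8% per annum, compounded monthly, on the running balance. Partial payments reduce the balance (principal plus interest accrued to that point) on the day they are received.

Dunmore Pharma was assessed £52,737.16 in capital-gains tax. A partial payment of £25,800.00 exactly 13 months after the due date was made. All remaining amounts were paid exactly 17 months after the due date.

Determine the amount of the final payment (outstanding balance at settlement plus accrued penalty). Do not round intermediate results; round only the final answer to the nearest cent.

£41,527.84

Monthly rate = 13.8% ÷ 12 = 1.15%
Balance at month 13: £52,737.1600 × (1 + 0.0115)^13 = £61,188.9881…
After £25,800.00 payment: £61,188.9881… − £25,800.00 = £35,388.9881…
Balance at month 17: £35,388.9881… × (1 + 0.0115)^4 = £37,045.1786…
Penalty: 17 × 0.5% × £52,737.16 = £4,482.66…
Final settlement = outstanding balance + penalty = £37,045.1786… + £4,482.66… = £41,527.84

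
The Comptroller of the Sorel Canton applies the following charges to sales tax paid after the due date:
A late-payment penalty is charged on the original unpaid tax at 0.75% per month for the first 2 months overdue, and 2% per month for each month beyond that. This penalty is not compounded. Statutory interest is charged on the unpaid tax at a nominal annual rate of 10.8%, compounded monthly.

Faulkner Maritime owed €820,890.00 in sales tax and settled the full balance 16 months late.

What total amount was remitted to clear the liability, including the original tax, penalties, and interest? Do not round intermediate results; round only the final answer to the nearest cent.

Penalty, months 1–2: 2 × 0.75% × €820,890.00 = €12,313.35
Penalty, months 3–16: 14 × 2% × €820,890.00 = €229,849.20
Interest (10.8%/yr ÷ 12 = 0.9%/month): €820,890.00 × ((1 + 0.009)^16 − 1) = €126,532.3485…
Total = €820,890.00 + €242,162.5500 + €126,532.3485… = €1,189,584.90

€1,189,584.90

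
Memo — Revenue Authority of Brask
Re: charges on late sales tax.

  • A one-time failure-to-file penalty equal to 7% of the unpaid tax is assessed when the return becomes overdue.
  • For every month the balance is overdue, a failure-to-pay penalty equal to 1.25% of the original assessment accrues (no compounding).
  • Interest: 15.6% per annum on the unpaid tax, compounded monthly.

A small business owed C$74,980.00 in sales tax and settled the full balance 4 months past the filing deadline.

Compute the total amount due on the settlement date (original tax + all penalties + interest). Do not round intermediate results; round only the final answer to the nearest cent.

C$87,953.25

Failure-to-file penalty: 7% × C$74,980.00 = C$5,248.60
Failure-to-pay penalty: 4 × 1.25% × C$74,980.00 = C$3,749.00
Interest (15.6%/yr ÷ 12 = 1.3%/month): C$74,980.00 × ((1 + 0.013)^4 − 1) = C$3,975.6508…
Total = C$74,980.00 + C$8,997.6000 + C$3,975.6508… = C$87,953.25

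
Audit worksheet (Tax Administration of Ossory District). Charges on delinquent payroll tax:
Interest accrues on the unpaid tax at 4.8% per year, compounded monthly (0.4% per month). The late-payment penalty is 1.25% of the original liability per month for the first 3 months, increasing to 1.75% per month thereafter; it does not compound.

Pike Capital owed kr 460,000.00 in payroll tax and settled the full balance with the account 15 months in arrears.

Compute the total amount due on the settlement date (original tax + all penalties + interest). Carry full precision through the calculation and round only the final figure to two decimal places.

kr 602,236.36

Penalty, months 1–3: 3 × 1.25% × kr 460,000.00 = kr 17,250.00
Penalty, months 4–15: 12 × 1.75% × kr 460,000.00 = kr 96,600.00
Interest: kr 460,000.00 × ((1 + 0.004)^15 − 1) = kr 460,000.00 × 0.0617095… = kr 28,386.3574…
Total = kr 460,000.00 + kr 113,850.0000 + kr 28,386.3574… = kr 602,236.36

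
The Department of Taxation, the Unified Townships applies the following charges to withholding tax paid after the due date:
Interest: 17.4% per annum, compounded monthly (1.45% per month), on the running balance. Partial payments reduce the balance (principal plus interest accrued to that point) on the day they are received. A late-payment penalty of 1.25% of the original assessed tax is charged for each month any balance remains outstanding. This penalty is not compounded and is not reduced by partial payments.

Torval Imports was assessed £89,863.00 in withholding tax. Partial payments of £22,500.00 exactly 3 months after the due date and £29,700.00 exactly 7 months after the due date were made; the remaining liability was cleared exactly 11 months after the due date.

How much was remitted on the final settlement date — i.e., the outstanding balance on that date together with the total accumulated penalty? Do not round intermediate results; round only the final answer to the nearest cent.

£60,931.21

Balance at month 3: £89,863.0000 × (1 + 0.0145)^3 = £93,828.9955…
After £22,500.00 payment: £93,828.9955… − £22,500.00 = £71,328.9955…
Balance at month 7: £71,328.9955… × (1 + 0.0145)^4 = £75,556.9318…
After £29,700.00 payment: £75,556.9318… − £29,700.00 = £45,856.9318…
Balance at month 11: £45,856.9318… × (1 + 0.0145)^4 = £48,575.0436…
Penalty: 11 × 1.25% × £89,863.00 = £12,356.16…
Final settlement = outstanding balance + penalty = £48,575.0436… + £12,356.16… = £60,931.21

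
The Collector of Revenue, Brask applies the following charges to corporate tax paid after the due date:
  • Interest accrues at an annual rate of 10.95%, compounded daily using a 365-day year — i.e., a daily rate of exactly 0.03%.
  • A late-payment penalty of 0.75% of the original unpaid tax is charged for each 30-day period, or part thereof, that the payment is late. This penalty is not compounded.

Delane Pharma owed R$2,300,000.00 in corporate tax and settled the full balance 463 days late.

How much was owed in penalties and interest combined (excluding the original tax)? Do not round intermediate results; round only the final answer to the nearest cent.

Penalty periods: ⌈463/30⌉ = 16; penalty = 16 × 0.75% × R$2,300,000.00 = R$276,000.00
Interest: R$2,300,000.00 × ((1 + 0.0003)^463 − 1) = R$2,300,000.00 × 0.14898526… = R$342,666.0952…
Penalties + interest = R$276,000.0000 + R$342,666.0952… = R$618,666.10

R$618,666.10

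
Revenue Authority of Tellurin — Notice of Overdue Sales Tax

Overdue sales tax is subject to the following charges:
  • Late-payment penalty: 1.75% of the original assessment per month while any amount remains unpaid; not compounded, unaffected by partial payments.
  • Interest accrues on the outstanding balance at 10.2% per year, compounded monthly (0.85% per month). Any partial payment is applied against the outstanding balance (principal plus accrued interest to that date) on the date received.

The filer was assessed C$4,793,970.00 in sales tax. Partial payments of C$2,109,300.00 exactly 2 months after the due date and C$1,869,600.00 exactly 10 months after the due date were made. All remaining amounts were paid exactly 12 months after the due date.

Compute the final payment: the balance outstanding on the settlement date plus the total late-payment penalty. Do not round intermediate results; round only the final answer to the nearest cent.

Balance at month 2: C$4,793,970.0000 × (1 + 0.0085)^2 = C$4,875,813.8543…
After C$2,109,300.00 payment: C$4,875,813.8543… − C$2,109,300.00 = C$2,766,513.8543…
Balance at month 10: C$2,766,513.8543… × (1 + 0.0085)^8 = C$2,960,329.6149…
After C$1,869,600.00 payment: C$2,960,329.6149… − C$1,869,600.00 = C$1,090,729.6149…
Balance at month 12: C$1,090,729.6149… × (1 + 0.0085)^2 = C$1,109,350.8236…
Penalty: 12 × 1.75% × C$4,793,970.00 = C$1,006,733.70
Final settlement = outstanding balance + penalty = C$1,109,350.8236… + C$1,006,733.70 = C$2,116,084.52

C$2,116,084.52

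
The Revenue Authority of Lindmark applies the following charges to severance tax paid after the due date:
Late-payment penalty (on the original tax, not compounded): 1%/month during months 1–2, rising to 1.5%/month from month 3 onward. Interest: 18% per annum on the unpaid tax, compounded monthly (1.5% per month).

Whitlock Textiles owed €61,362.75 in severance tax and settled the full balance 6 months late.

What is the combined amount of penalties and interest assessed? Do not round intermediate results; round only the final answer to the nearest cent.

€10,642.96

Penalty, months 1–2: 2 × 1% × €61,362.75 = €1,227.26…
Penalty, months 3–6: 4 × 1.5% × €61,362.75 = €3,681.77…
Interest: €61,362.75 × ((1 + 0.015)^6 − 1) = €61,362.75 × 0.0934433… = €5,733.9356…
Penalties + interest = €4,909.0200 + €5,733.9356… = €10,642.96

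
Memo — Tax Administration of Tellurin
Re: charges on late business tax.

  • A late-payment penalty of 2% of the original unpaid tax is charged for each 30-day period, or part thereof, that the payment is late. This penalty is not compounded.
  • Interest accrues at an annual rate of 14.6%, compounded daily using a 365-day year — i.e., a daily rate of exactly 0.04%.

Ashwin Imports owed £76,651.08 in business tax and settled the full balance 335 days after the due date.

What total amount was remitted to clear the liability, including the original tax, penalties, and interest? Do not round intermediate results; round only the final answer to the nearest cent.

Penalty periods: ⌈335/30⌉ = 12; penalty = 12 × 2% × £76,651.08 = £18,396.26…
Interest: £76,651.08 × ((1 + 0.0004)^335 − 1) = £76,651.08 × 0.14336219… = £10,988.8663…
Total = £76,651.08 + £18,396.2592 + £10,988.8663… = £106,036.21

£106,036.21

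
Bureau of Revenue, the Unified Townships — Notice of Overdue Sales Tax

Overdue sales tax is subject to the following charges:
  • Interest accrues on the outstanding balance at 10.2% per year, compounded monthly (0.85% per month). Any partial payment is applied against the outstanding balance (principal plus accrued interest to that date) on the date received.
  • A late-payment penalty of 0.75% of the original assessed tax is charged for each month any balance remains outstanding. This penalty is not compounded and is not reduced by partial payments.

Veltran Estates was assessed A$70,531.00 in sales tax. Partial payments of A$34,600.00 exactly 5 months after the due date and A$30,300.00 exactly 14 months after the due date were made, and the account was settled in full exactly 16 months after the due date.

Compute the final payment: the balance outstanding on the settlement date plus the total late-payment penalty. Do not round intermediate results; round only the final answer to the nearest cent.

A$20,429.93

Balance at month 5: A$70,531.0000 × (1 + 0.0085)^5 = A$73,579.9611…
After A$34,600.00 payment: A$73,579.9611… − A$34,600.00 = A$38,979.9611…
Balance at month 14: A$38,979.9611… × (1 + 0.0085)^9 = A$42,065.3517…
After A$30,300.00 payment: A$42,065.3517… − A$30,300.00 = A$11,765.3517…
Balance at month 16: A$11,765.3517… × (1 + 0.0085)^2 = A$11,966.2128…
Penalty: 16 × 0.75% × A$70,531.00 = A$8,463.72
Final settlement = outstanding balance + penalty = A$11,966.2128… + A$8,463.72 = A$20,429.93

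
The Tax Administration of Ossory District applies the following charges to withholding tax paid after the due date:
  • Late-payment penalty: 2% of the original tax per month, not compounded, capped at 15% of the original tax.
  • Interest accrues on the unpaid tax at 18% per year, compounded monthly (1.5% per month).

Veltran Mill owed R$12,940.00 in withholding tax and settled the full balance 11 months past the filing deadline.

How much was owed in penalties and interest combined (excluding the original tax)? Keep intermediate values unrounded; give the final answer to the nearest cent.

Penalty (uncapped): 11 × 2% × R$12,940.00 = R$2,846.80; cap = 15% × R$12,940.00 = R$1,941.00 → penalty = R$1,941.00
Interest: R$12,940.00 × ((1 + 0.015)^11 − 1) = R$12,940.00 × 0.1779489… = R$2,302.6592…
Penalties + interest = R$1,941.0000 + R$2,302.6592… = R$4,243.66

R$4,243.66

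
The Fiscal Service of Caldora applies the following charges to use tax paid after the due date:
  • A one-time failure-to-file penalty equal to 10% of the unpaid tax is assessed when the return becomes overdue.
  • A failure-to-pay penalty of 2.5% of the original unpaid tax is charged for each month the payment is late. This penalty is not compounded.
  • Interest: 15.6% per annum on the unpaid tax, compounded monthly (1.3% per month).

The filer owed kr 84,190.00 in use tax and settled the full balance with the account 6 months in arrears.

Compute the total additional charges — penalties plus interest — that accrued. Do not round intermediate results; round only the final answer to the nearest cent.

Failure-to-file penalty: 10% × kr 84,190.00 = kr 8,419.00
Failure-to-pay penalty = 2.5% × kr 84,190.00 × 6 mo = kr 12,628.50
Interest: kr 84,190.00 × ((1 + 0.013)^6 − 1) = kr 84,190.00 × 0.0805794… = kr 6,783.9772…
Penalties + interest = kr 21,047.5000 + kr 6,783.9772… = kr 27,831.48

kr 27,831.48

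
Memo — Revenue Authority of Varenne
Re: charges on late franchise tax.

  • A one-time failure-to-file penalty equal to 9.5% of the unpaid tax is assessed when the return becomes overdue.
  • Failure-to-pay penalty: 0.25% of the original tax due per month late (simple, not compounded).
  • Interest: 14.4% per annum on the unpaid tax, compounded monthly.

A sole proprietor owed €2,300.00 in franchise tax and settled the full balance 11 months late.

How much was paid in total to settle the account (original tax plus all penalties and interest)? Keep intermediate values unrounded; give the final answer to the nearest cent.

Failure-to-file penalty: 9.5% × €2,300.00 = €218.50
Failure-to-pay penalty = 0.25% × €2,300.00 × 11 mo = €63.25
Interest (14.4%/yr ÷ 12 = 1.2%/month): €2,300.00 × ((1 + 0.012)^11 − 1) = €322.4878…
Total = €2,300.00 + €281.7500 + €322.4878… = €2,904.24

€2,904.24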